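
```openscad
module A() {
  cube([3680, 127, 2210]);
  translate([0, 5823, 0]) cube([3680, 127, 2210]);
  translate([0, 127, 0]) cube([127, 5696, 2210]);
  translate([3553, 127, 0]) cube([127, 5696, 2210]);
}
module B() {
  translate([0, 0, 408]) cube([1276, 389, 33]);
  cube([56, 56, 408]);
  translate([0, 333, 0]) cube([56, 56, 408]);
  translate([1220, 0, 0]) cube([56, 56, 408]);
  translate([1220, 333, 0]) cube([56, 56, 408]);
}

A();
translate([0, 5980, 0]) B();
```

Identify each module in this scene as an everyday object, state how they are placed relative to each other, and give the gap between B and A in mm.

The bench's nearest face is 30 mm from the house frame's +y face.

A is a house frame. B is a bench. The bench is on the floor beside the house frame on its +y side. The gap between the bench and the house frame is 30 mm.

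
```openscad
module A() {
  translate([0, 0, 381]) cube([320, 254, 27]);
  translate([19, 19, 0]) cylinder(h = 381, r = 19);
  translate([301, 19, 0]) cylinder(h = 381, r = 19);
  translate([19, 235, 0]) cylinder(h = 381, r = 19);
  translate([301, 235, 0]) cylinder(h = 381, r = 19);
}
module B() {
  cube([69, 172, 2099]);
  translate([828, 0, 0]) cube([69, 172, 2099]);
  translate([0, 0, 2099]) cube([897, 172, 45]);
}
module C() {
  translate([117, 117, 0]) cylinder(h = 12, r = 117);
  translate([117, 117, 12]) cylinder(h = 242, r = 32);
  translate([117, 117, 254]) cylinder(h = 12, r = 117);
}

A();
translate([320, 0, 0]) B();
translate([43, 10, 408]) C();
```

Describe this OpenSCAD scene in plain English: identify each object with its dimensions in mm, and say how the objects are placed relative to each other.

A is a four-legged stool. The seat is 320×254 mm, 27 mm thick, top at z = 408 mm. It stands on four round legs, each 38 mm in diameter, from z = 0 to the seat underside, each leg's axis is inset half a diameter from the nearest pair of seat edges (so the leg's bounding box is flush with the corner).

B is a door frame. The clear opening is 759 mm wide and 2099 mm high. Two 69 mm wide jambs, 172 mm deep, stand either side of the opening from the floor to the top of the opening. A 45 mm thick head sits across the top of both jambs, spanning the full outside width of the frame.

C is a spool: two coaxial disc flanges of radius 117 mm and thickness 12 mm, joined by a core cylinder of radius 32 mm and height 242 mm. The lower flange rests on z = 0 and the three cylinders share a vertical axis.

The door frame is against the stool's +x side, with their −y faces flush. The spool is on top of the stool, centred.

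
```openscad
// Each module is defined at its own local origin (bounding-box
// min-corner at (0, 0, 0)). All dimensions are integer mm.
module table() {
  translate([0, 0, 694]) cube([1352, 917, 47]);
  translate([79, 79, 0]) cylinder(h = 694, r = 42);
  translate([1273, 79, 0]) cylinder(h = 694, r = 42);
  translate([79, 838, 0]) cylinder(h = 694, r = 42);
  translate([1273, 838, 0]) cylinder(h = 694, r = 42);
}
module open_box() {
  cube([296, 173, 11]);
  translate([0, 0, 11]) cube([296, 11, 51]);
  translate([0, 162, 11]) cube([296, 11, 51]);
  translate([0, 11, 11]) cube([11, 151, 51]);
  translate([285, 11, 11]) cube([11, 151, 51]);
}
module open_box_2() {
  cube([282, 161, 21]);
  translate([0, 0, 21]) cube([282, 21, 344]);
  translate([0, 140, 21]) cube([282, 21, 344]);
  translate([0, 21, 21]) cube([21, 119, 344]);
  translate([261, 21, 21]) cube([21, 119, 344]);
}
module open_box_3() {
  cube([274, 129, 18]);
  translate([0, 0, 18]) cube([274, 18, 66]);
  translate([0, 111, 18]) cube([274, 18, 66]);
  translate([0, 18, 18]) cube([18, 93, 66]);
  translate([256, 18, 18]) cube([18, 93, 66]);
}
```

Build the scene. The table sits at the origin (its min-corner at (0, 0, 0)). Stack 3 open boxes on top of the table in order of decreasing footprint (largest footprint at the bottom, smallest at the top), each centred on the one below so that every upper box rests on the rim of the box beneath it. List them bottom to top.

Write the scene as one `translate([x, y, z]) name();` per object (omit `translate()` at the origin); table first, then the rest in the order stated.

table();
translate([528, 372, 741]) open_box();
translate([535, 378, 803]) open_box_2();
translate([539, 394, 1168]) open_box_3();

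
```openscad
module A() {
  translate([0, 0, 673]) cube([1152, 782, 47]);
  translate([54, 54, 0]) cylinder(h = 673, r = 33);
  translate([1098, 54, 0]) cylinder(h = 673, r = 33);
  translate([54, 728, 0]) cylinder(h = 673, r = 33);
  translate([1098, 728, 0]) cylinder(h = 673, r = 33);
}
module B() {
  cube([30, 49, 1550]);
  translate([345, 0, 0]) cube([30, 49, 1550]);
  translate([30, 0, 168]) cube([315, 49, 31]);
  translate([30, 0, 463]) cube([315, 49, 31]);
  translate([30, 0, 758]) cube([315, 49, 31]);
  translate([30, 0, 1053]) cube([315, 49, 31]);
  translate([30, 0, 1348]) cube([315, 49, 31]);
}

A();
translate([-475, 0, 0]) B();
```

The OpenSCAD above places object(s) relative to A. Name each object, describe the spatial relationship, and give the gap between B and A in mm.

The ladder's nearest face is 100 mm from the table's −x face.

A is a table. B is a ladder. The ladder is on the floor beside the table on its −x side. The gap between the ladder and the table is 100 mm.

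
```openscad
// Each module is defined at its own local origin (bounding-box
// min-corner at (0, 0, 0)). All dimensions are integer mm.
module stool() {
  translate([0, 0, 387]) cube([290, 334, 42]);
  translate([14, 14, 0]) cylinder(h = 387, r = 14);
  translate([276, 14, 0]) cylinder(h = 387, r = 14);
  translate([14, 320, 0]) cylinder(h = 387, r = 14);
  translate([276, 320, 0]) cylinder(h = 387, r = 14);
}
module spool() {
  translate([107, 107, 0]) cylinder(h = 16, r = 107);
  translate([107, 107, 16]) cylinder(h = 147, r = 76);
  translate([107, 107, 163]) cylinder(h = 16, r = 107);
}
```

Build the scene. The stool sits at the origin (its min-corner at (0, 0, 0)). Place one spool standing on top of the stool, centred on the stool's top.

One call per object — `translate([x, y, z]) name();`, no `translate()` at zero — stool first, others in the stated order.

stool();
translate([38, 60, 429]) spool();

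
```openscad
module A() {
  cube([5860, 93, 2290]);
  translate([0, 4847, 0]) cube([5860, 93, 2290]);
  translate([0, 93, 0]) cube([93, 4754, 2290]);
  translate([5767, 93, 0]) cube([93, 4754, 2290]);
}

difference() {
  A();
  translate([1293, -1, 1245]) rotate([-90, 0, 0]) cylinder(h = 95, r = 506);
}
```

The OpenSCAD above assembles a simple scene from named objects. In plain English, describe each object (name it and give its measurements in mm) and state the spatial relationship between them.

A is the wall frame of a small rectangular building: four walls, each 2290 mm tall and 93 mm thick, enclosing a footprint 5860 mm (x) by 4940 mm (y) outside-to-outside, with no floor or roof. The front and back walls (the −y and +y sides) span the full width; the two side walls fit between them.

The house frame has a circular hole of radius 506 mm through its front wall, centred at (x = 1293, z = 1245).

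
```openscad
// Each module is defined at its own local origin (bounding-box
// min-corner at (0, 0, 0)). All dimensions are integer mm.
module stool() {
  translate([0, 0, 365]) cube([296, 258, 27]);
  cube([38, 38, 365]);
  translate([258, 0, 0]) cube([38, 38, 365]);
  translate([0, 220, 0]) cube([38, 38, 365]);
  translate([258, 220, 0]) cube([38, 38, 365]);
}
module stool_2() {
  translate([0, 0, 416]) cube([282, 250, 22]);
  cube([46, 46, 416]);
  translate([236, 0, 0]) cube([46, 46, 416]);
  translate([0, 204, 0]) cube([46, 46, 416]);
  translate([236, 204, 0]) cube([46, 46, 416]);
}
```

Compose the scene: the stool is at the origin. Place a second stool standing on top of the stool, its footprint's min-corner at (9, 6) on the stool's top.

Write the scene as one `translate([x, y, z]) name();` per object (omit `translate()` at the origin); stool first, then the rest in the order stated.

stool();
translate([9, 6, 392]) stool_2();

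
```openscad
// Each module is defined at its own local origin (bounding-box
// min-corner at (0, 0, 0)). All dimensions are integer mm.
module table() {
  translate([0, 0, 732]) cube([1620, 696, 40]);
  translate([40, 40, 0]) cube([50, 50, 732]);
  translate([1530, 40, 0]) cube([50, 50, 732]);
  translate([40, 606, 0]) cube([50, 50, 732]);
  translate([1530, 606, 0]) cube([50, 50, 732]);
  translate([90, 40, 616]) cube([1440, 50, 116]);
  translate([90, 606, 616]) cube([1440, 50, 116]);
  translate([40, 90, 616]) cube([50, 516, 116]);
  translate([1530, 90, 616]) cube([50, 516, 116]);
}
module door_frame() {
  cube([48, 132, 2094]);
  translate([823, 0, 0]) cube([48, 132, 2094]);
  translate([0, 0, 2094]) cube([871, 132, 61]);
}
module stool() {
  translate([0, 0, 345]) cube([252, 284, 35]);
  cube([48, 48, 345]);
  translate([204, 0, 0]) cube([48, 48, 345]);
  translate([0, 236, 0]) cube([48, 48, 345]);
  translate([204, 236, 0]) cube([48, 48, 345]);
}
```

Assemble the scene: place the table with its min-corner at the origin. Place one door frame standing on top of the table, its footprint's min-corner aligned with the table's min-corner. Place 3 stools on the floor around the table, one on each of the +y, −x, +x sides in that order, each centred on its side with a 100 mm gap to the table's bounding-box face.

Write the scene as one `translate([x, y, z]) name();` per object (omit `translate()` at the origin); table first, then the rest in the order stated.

table();
translate([0, 0, 772]) door_frame();
translate([684, 796, 0]) stool();
translate([-352, 206, 0]) stool();
translate([1720, 206, 0]) stool();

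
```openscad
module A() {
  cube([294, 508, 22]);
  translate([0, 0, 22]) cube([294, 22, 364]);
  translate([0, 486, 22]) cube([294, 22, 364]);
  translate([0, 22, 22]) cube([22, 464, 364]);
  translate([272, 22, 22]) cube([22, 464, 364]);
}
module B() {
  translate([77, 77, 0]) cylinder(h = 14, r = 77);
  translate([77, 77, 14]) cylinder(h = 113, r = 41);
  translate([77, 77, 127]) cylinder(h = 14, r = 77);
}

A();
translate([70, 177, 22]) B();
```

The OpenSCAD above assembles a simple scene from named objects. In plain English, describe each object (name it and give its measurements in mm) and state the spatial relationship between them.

A is an open storage box with external size 294×508×386 mm and wall thickness 22 mm (the base is also 22 mm thick). The base covers the whole footprint; the four walls stand on the base, with the y-facing walls full-width and the x-facing walls fitting between their inner faces.

B is a spool: two coaxial disc flanges of radius 77 mm and thickness 14 mm, joined by a core cylinder of radius 41 mm and height 113 mm. The lower flange rests on z = 0 and the three cylinders share a vertical axis.

The spool sits inside the open box, centred.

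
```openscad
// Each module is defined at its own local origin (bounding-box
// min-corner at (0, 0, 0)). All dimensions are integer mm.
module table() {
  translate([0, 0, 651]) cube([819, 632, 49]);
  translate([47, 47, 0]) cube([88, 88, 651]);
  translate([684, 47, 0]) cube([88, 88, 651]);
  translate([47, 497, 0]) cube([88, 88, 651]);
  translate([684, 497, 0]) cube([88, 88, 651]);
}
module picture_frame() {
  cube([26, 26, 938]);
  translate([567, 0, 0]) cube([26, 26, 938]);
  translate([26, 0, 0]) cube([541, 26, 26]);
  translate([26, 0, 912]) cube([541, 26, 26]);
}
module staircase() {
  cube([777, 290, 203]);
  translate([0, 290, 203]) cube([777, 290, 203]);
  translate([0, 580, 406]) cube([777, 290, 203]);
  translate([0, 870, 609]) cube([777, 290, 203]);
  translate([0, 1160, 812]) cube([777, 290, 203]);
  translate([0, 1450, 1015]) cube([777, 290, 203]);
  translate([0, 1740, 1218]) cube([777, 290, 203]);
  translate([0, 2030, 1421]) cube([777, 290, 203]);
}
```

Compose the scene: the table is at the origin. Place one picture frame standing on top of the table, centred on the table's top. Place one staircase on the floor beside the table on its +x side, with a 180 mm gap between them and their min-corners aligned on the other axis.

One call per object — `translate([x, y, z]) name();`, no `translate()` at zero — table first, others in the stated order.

table();
translate([113, 303, 700]) picture_frame();
translate([999, 0, 0]) staircase();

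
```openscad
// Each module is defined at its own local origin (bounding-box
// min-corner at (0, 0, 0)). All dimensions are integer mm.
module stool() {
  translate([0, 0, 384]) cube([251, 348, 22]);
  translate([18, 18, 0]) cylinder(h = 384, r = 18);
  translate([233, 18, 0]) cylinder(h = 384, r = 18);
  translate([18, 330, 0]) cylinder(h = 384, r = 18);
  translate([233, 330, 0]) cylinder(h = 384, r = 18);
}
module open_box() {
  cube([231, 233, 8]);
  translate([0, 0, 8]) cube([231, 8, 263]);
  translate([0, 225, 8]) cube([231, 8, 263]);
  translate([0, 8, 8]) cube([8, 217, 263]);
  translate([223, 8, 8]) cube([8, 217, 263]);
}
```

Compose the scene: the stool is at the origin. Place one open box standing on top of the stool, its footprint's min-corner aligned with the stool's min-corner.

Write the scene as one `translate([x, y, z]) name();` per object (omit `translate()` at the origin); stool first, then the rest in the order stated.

stool();
translate([0, 0, 406]) open_box();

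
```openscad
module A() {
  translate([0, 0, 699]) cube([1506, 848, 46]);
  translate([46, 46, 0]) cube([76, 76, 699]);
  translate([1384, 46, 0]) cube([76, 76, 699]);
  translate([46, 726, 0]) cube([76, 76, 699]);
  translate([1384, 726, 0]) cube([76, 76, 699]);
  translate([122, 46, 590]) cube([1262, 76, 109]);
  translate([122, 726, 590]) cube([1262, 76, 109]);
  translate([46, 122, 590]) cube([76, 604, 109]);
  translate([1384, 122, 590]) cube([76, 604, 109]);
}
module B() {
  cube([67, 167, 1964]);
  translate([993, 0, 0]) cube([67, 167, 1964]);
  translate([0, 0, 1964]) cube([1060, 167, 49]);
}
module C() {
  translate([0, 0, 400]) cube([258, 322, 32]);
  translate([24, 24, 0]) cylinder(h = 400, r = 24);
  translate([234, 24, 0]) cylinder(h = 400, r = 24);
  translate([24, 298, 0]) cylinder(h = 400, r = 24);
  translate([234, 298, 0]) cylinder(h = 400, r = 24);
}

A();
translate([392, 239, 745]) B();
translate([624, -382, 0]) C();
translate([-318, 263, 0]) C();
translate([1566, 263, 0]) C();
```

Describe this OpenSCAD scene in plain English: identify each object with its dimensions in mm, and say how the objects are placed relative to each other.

A is a table: top 1506 mm (x) × 848 mm (y), 46 mm thick, upper face at z = 745 mm, on four 76×76 mm square legs, each inset 46 mm from the nearest pair of top edges, running from z = 0 to the bottom of the top. Four apron rails, 76 mm thick and 109 mm tall, run between adjacent legs with their top edges flush with the underside of the top and their outer faces flush with the legs' outer faces.

B is a rectangular door frame: two vertical jambs of 67×167 mm section, 1964 mm tall, with a clear opening 926 mm wide between their inner faces. A header 49 mm tall and 167 mm deep lies on top of the jambs and spans the full outside width.

C is a four-legged stool. The seat is a 258×322×32 mm slab whose top surface is at z = 432 mm; four round legs, each 48 mm in diameter, run from the floor (z = 0) to the underside of the seat, each leg's axis is inset half a diameter from the nearest pair of seat edges (so the leg's bounding box is flush with the corner).

The door frame is on top of the table. Three stools sit around the table at the −y, −x, +x sides.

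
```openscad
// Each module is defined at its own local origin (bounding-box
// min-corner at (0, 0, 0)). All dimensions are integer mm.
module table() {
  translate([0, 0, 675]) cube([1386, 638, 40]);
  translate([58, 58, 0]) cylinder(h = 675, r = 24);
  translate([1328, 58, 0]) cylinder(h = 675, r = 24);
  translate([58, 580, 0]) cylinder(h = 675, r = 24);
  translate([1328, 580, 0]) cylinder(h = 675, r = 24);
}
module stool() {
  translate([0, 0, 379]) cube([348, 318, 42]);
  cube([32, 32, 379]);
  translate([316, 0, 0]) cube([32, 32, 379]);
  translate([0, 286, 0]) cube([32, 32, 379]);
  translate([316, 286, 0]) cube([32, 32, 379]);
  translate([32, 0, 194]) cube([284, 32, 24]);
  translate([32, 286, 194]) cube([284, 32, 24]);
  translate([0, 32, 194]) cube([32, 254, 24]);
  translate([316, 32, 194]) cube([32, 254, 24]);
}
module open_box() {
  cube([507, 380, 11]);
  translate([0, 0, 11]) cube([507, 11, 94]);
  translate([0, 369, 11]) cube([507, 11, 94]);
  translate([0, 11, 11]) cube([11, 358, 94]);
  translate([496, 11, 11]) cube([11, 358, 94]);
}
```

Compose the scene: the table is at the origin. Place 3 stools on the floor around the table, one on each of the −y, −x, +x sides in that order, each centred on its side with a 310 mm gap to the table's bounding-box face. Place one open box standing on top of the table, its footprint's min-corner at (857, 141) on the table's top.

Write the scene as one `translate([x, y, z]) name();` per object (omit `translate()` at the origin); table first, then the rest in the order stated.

table();
translate([519, -628, 0]) stool();
translate([-658, 160, 0]) stool();
translate([1696, 160, 0]) stool();
translate([857, 141, 715]) open_box();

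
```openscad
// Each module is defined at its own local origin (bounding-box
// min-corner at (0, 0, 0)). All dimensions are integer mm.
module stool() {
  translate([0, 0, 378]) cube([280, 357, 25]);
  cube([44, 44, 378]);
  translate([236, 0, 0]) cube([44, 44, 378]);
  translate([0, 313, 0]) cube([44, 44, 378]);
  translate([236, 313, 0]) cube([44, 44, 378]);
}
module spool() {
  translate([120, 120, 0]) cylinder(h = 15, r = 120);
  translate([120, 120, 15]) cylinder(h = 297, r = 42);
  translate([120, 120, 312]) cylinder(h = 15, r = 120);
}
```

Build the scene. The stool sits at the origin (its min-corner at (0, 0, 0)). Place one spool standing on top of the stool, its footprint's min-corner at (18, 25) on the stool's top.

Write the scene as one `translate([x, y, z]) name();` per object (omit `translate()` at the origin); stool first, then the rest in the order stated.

stool();
translate([18, 25, 403]) spool();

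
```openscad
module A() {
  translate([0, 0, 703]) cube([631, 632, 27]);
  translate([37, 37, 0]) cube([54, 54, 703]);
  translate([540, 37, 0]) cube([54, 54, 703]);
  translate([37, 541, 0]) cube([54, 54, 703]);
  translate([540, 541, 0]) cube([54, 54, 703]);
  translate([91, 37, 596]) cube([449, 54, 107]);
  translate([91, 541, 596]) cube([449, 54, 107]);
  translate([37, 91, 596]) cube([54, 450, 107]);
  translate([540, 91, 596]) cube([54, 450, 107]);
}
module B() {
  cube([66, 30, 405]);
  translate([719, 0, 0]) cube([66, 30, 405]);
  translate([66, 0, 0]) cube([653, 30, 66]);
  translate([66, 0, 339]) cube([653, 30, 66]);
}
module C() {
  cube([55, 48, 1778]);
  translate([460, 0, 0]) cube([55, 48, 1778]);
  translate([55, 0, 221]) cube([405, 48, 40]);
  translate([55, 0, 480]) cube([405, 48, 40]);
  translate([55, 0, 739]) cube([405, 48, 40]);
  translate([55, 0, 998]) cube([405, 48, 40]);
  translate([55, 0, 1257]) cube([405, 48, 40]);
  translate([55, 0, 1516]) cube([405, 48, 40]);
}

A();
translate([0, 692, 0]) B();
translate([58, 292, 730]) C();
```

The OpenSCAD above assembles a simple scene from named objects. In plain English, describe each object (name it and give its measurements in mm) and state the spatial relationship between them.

A is a table with a 631×632 mm rectangular top, 27 mm thick, top surface at z = 730 mm, supported by four 54×54 mm square legs, each inset 37 mm from the nearest pair of top edges, running from the floor. Four apron rails, 54 mm thick and 107 mm tall, run between adjacent legs with their top edges flush with the underside of the top and their outer faces flush with the legs' outer faces.

B is a rectangular picture frame lying in the x–z plane (depth along y). The opening is 653 mm wide (x) by 273 mm tall (z), surrounded by a border 66 mm wide on all four sides. The frame is 30 mm deep and is made of two full-height vertical stiles with two horizontal rails fitted between them.

C is a straight ladder. Two 55×48 mm vertical rails, 1778 mm tall, stand 515 mm apart (outside-to-outside) with their front faces coplanar on the −y side. 6 rungs, each 48 mm deep and 40 mm tall, span between the inner faces of the rails, front faces flush with the rails. The lowest rung's underside is at z = 221 mm and rungs are spaced 259 mm apart (underside to underside).

The picture frame is on the floor beside the table on its +y side. The ladder is on top of the table, centred.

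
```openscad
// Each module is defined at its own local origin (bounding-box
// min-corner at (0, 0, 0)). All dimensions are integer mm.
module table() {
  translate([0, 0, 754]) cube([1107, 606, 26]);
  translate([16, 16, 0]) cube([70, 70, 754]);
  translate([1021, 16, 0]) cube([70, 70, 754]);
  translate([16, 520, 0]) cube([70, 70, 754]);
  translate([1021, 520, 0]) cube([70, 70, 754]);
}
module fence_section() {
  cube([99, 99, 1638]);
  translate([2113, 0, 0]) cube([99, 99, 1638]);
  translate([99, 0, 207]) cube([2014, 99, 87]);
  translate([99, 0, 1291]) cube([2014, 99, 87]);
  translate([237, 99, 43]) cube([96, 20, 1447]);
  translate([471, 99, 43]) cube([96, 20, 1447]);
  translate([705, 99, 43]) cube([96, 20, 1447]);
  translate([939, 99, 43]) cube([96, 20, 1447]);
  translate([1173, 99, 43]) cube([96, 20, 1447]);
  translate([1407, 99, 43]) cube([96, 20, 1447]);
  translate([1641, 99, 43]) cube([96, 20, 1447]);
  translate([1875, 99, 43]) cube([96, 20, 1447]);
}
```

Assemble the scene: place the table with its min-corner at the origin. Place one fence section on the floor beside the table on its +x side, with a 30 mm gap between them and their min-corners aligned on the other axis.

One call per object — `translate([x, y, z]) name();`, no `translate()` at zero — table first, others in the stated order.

table();
translate([1137, 0, 0]) fence_section();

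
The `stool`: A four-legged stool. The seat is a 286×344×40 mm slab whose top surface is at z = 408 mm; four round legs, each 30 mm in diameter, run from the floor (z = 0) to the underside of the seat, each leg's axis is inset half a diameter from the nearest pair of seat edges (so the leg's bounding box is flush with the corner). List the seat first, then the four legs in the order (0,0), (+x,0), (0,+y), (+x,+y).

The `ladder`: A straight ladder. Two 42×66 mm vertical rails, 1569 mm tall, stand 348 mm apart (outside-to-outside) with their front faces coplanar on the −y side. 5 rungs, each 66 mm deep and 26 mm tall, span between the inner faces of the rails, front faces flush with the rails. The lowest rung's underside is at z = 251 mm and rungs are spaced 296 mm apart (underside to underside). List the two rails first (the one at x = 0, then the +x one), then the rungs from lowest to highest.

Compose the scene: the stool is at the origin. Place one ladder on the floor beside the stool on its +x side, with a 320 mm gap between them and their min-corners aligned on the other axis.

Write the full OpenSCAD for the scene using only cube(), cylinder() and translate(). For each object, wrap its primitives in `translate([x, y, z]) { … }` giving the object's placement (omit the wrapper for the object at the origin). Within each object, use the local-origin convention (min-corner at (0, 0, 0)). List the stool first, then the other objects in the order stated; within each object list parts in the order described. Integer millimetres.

translate([0, 0, 368]) cube([286, 344, 40]);
translate([15, 15, 0]) cylinder(h = 368, r = 15);
translate([271, 15, 0]) cylinder(h = 368, r = 15);
translate([15, 329, 0]) cylinder(h = 368, r = 15);
translate([271, 329, 0]) cylinder(h = 368, r = 15);
translate([606, 0, 0]) {
  cube([42, 66, 1569]);
  translate([306, 0, 0]) cube([42, 66, 1569]);
  translate([42, 0, 251]) cube([264, 66, 26]);
  translate([42, 0, 547]) cube([264, 66, 26]);
  translate([42, 0, 843]) cube([264, 66, 26]);
  translate([42, 0, 1139]) cube([264, 66, 26]);
  translate([42, 0, 1435]) cube([264, 66, 26]);
}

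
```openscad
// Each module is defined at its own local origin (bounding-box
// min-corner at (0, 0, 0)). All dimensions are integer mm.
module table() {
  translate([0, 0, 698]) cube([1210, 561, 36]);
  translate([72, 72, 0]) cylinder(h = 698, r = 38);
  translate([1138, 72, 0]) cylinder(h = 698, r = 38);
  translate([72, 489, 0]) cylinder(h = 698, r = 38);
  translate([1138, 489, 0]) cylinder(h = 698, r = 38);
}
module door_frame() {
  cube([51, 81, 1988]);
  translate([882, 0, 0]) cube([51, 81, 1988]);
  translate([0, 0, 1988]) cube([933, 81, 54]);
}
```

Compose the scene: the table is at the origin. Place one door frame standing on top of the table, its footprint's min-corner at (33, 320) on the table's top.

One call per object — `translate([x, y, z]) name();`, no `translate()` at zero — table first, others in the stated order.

table();
translate([33, 320, 734]) door_frame();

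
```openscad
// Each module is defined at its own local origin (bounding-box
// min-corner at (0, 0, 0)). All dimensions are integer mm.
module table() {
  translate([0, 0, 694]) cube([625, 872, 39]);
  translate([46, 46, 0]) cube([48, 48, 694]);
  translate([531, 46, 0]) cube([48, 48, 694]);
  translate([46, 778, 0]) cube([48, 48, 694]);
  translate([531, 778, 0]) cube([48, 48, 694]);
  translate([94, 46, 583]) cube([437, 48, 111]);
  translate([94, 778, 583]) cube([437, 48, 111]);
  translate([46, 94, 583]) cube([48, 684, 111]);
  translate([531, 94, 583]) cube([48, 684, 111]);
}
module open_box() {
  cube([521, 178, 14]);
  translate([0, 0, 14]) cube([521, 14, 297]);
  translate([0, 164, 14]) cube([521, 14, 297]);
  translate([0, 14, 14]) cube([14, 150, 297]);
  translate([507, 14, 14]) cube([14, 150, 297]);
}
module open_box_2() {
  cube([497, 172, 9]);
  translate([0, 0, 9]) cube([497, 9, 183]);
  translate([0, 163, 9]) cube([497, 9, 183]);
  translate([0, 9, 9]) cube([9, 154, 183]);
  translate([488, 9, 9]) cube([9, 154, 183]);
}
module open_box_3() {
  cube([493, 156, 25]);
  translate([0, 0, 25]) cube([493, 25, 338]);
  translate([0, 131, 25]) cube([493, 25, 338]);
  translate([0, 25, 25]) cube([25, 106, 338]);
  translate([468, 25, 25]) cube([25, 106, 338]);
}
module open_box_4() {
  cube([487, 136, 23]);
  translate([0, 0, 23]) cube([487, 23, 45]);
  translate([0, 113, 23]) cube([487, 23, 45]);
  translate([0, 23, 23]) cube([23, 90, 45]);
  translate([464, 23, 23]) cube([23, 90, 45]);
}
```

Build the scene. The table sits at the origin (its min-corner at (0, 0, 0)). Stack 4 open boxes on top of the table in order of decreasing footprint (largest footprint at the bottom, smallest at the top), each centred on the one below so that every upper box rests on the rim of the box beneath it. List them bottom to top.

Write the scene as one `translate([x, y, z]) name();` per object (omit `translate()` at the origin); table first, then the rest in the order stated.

table();
translate([52, 347, 733]) open_box();
translate([64, 350, 1044]) open_box_2();
translate([66, 358, 1236]) open_box_3();
translate([69, 368, 1599]) open_box_4();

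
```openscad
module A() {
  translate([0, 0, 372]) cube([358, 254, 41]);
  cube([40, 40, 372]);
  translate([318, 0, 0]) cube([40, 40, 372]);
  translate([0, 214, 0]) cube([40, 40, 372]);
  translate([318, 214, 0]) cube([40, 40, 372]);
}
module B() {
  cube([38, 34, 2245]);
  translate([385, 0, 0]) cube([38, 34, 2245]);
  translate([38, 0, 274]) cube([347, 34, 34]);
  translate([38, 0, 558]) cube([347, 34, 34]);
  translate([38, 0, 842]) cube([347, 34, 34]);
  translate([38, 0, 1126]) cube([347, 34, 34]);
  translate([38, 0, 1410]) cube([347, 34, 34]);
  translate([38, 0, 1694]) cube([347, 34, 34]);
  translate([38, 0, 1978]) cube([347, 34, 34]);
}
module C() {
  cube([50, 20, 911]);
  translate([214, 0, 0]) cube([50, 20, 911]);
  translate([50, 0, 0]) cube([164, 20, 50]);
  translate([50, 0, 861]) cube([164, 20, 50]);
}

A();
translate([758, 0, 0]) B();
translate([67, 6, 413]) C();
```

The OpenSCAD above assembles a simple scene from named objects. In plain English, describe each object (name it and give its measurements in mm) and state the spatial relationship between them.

A is a four-legged stool. The seat is a 358×254×41 mm slab whose top surface is at z = 413 mm; four square legs, each 40×40 mm in cross-section, run from the floor (z = 0) to the underside of the seat, each flush with a corner of the seat.

B is a wooden ladder with two side rails of 38×34 mm section and 2245 mm height, set 423 mm apart overall. Between them run 7 rectangular rungs (34 mm deep, 34 mm thick), front faces flush with the rails' −y face. The bottom of the first rung is 274 mm above the floor and each subsequent rung is 284 mm higher than the one below.

C is a rectangular picture frame lying in the x–z plane (depth along y). The opening is 164 mm wide (x) by 811 mm tall (z), surrounded by a border 50 mm wide on all four sides. The frame is 20 mm deep and is made of two full-height vertical stiles with two horizontal rails fitted between them.

The ladder is on the floor beside the stool on its +x side. The picture frame is on top of the stool.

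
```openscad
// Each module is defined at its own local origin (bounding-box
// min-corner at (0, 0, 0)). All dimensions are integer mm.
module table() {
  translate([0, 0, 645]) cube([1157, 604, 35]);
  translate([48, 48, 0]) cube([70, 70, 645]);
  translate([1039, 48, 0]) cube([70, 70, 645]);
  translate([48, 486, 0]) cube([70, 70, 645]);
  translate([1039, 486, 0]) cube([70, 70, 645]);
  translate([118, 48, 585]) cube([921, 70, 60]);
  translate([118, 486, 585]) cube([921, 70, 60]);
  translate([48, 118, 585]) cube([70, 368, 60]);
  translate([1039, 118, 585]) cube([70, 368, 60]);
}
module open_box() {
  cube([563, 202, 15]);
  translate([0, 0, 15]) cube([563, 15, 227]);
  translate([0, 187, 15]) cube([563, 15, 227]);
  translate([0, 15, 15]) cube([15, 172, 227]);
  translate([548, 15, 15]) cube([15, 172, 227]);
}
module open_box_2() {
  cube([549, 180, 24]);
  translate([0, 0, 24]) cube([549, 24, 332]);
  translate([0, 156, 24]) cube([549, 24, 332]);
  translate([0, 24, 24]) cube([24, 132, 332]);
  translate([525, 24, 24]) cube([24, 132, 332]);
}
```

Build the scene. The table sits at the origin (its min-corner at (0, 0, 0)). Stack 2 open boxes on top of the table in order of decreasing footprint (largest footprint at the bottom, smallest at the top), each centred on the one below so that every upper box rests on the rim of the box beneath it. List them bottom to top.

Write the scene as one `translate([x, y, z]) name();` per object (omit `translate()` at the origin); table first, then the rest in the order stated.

table();
translate([297, 201, 680]) open_box();
translate([304, 212, 922]) open_box_2();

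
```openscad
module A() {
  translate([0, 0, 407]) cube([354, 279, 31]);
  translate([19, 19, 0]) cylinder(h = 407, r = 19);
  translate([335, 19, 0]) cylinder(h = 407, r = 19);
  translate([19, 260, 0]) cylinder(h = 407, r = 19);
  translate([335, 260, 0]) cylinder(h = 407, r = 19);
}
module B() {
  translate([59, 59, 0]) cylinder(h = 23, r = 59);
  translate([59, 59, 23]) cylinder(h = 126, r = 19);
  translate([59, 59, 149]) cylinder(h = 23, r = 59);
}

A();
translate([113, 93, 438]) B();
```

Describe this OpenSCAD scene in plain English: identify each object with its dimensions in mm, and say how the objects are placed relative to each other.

A is a four-legged stool. The seat is a 354×279×31 mm slab whose top surface is at z = 438 mm; four round legs, each 38 mm in diameter, run from the floor (z = 0) to the underside of the seat, each leg's axis is inset half a diameter from the nearest pair of seat edges (so the leg's bounding box is flush with the corner).

B is a spool: two coaxial disc flanges of radius 59 mm and thickness 23 mm, joined by a core cylinder of radius 19 mm and height 126 mm. The lower flange rests on z = 0 and the three cylinders share a vertical axis.

The spool is on top of the stool.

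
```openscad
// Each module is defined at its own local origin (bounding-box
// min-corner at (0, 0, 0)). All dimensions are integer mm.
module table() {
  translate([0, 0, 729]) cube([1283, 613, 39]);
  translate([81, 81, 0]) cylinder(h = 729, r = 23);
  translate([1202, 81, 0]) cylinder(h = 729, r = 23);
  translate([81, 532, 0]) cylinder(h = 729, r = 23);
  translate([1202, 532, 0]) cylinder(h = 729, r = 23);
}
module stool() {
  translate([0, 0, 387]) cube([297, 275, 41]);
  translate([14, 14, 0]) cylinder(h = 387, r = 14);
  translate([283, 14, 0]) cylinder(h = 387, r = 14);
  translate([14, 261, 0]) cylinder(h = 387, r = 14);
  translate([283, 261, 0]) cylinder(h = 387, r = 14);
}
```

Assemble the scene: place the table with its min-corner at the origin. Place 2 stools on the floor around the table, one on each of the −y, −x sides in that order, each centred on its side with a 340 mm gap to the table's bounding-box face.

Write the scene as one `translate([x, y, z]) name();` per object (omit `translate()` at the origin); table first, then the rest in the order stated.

table();
translate([493, -615, 0]) stool();
translate([-637, 169, 0]) stool();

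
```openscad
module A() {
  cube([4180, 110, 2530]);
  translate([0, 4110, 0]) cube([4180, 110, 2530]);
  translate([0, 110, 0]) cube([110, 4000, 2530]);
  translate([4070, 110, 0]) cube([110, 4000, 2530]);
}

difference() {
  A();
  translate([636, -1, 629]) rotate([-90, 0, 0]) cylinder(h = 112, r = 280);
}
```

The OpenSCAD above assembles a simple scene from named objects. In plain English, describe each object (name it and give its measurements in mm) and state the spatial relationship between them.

A is the wall frame of a small rectangular building: four walls, each 2530 mm tall and 110 mm thick, enclosing a footprint 4180 mm (x) by 4220 mm (y) outside-to-outside, with no floor or roof. The front and back walls (the −y and +y sides) span the full width; the two side walls fit between them.

The house frame has a circular hole of radius 280 mm through its front wall, centred at (x = 636, z = 629).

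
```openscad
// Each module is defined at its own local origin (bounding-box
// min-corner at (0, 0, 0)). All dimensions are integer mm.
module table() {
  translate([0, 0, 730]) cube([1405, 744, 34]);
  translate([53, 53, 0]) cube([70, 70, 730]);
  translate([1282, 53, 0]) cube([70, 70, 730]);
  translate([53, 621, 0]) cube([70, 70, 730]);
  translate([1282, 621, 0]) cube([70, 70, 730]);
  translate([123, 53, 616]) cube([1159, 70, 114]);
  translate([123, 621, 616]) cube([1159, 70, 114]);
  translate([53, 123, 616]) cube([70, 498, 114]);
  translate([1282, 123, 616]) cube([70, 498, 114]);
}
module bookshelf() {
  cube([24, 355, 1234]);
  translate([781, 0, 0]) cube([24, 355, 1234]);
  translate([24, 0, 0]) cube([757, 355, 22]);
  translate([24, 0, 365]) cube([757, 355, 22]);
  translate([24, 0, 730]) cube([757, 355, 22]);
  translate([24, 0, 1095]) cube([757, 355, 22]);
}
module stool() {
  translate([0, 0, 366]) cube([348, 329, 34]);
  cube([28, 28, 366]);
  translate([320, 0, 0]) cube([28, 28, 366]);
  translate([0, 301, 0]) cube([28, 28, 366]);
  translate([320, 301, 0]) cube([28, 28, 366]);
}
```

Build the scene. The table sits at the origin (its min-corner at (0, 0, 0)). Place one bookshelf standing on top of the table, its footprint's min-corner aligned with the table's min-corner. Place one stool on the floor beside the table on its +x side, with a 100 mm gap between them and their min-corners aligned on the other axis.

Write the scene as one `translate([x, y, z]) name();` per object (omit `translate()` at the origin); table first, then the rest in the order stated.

table();
translate([0, 0, 764]) bookshelf();
translate([1505, 0, 0]) stool();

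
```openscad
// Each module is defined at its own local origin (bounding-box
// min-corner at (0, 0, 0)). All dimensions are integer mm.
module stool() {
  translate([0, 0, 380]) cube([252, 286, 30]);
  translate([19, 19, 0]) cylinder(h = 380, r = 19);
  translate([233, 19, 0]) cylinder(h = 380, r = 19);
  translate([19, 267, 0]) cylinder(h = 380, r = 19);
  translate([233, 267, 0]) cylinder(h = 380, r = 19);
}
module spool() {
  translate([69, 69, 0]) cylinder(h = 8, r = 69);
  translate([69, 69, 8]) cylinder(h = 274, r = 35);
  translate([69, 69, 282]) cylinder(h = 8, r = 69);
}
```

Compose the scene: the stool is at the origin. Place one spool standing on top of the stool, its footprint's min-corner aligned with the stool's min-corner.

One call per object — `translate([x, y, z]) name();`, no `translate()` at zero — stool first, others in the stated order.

stool();
translate([0, 0, 410]) spool();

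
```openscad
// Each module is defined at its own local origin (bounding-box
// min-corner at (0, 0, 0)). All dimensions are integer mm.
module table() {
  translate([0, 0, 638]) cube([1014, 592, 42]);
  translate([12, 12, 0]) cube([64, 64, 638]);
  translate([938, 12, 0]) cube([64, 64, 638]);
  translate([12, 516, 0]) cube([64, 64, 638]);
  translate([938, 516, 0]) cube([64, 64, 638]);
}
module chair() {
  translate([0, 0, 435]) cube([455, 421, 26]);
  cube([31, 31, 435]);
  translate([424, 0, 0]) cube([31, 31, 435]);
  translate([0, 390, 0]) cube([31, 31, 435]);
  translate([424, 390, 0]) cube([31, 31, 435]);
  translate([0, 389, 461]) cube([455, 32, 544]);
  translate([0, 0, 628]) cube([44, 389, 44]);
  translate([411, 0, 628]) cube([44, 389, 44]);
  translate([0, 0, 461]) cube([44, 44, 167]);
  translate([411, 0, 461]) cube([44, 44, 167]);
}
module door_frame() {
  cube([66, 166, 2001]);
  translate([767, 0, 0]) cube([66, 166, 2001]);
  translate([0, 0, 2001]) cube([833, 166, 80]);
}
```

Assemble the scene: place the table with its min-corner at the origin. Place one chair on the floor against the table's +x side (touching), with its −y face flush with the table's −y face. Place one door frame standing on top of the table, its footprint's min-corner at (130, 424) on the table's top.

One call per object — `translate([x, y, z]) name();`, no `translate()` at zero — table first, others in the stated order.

table();
translate([1014, 0, 0]) chair();
translate([130, 424, 680]) door_frame();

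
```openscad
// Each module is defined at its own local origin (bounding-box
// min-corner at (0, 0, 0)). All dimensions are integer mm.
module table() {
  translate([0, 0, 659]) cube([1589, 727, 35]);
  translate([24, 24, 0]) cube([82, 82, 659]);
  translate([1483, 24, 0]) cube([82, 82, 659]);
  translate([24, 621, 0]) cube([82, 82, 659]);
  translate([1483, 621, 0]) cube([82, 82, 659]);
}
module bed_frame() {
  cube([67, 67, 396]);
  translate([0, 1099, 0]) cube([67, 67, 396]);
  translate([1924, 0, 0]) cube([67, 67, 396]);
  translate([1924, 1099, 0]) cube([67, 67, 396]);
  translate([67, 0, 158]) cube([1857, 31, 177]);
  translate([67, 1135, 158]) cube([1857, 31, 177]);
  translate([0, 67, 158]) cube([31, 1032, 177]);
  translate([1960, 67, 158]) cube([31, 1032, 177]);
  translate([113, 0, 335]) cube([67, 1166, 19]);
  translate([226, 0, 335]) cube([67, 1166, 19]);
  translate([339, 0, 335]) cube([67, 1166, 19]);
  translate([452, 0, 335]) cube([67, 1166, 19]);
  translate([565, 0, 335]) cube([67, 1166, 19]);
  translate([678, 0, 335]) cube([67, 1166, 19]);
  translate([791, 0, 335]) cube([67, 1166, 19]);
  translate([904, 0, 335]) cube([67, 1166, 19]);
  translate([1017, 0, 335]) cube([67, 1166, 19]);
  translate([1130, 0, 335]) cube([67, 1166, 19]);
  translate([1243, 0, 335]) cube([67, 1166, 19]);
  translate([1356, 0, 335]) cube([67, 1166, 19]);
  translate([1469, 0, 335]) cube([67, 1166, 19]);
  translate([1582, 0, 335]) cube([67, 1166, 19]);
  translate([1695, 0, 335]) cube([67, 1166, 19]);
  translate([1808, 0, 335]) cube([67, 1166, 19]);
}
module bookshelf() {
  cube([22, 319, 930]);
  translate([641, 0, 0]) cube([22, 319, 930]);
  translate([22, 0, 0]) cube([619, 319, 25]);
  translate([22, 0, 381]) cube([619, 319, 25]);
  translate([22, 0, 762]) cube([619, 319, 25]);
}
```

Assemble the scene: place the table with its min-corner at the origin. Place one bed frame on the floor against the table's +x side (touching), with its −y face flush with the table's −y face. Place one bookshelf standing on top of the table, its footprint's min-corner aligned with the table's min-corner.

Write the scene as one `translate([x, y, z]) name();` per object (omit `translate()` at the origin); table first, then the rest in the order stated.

table();
translate([1589, 0, 0]) bed_frame();
translate([0, 0, 694]) bookshelf();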